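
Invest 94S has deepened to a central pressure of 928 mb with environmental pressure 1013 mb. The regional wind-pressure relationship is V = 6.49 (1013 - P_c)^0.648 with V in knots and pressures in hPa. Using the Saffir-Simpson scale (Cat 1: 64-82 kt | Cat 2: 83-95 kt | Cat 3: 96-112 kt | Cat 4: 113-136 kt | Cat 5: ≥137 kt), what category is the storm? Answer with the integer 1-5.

ΔP = 1013 − 928 = 85 mb.
V ≈ 6.49 × 85^0.648 = 6.49 × 17.79 ≈ 115 kt.
115 kt falls in the Category 4 band.

4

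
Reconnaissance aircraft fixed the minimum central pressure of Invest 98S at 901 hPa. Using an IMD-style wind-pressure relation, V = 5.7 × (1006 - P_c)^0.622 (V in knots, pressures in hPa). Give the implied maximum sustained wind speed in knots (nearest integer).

ΔP = 1006 − 901 = 105 hPa.
105^0.622 ≈ 18.079.
V ≈ 5.7 × 18.079 ≈ 103.1 kt.

103 kt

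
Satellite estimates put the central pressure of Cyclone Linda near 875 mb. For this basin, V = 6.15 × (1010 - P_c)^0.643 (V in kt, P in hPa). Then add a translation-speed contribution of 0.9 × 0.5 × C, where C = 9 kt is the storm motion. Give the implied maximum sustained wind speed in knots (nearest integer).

ΔP = 1010 − 875 = 135 mb.
135^0.643 ≈ 23.432.
V ≈ 6.15 × 23.432 ≈ 144.1 kt.
Translation term: 0.9 × 0.5 × 9 = 4.05 kt.
Corrected V ≈ 148.15 kt → 148 kt.

148 kt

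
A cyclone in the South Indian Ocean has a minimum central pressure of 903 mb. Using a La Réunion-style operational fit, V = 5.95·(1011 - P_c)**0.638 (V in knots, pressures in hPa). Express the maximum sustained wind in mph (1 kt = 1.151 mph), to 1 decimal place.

ΔP = 1011 − 903 = 108 mb.
V ≈ 5.95 × 108^0.638 = 5.95 × 19.830 ≈ 117.989 kt.
117.989 × 1.151 ≈ 135.81 mph → 135.8 mph.

135.8 mph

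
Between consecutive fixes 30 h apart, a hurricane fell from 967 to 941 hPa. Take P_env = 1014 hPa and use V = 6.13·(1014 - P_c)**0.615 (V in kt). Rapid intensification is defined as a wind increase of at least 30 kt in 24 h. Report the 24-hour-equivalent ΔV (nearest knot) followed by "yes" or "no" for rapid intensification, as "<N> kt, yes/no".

V₁: ΔP = 47, V ≈ 6.13 × 47^0.615 ≈ 65.43 kt.
V₂: ΔP = 73, V ≈ 6.13 × 73^0.615 ≈ 85.78 kt.
ΔV over 30 h = 20.35 kt → 24 h equivalent = 20.35 × 24/30 ≈ 16.28 kt.
16 kt < 30 kt ⇒ not rapid intensification.

16 kt, no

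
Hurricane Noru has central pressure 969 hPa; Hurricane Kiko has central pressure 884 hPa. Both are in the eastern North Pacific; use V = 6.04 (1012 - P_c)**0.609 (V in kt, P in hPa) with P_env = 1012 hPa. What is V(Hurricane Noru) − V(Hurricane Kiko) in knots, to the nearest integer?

-56 kt

Hurricane Noru: ΔP = 43; V ≈ 6.04 × 43^0.609 ≈ 59.68 kt.
Hurricane Kiko: ΔP = 128; V ≈ 6.04 × 128^0.609 ≈ 115.97 kt.
Difference ≈ 59.68 − 115.97 = -56.29 → -56 kt.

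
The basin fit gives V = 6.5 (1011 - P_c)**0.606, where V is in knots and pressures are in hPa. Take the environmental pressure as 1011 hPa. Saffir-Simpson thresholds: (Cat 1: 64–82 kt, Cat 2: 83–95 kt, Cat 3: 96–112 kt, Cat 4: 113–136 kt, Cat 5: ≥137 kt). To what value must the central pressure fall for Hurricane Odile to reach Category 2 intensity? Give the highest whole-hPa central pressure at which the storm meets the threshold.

Category 2 begins at V = 83 kt.
Required ΔP = (83/6.5)^(1/0.606) = 12.769^1.650 ≈ 66.89 hPa.
P_c ≤ 1011 − 66.89 = 944.11, so the highest integer P_c is 944 hPa.

944 hPa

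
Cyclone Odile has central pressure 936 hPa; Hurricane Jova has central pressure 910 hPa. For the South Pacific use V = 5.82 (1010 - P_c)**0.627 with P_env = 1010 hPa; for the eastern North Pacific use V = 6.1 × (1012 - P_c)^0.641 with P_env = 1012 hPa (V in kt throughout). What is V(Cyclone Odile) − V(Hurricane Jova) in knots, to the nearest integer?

Cyclone Odile: ΔP = 74; V ≈ 5.82 × 74^0.627 ≈ 86.48 kt.
Hurricane Jova: ΔP = 102; V ≈ 6.1 × 102^0.641 ≈ 118.26 kt.
Difference ≈ 86.48 − 118.26 = -31.78 → -32 kt.

-32 kt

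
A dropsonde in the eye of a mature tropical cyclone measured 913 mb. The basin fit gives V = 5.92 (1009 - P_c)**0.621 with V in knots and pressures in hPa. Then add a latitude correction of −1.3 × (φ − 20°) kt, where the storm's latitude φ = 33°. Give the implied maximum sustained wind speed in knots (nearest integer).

84 kt

ΔP = 1009 − 913 = 96 mb.
96^0.621 ≈ 17.021.
V ≈ 5.92 × 17.021 ≈ 100.8 kt.
Latitude correction: −1.3 × (33 − 20) = -16.9 kt.
Corrected V ≈ 83.9 kt → 84 kt.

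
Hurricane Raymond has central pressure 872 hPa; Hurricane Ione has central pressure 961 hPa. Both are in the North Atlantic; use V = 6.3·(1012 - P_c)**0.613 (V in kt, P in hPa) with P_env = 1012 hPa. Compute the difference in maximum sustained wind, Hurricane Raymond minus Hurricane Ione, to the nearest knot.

Hurricane Raymond: ΔP = 140; V ≈ 6.3 × 140^0.613 ≈ 130.29 kt.
Hurricane Ione: ΔP = 51; V ≈ 6.3 × 51^0.613 ≈ 70.16 kt.
Difference ≈ 130.29 − 70.16 = 60.13 → 60 kt.

60 kt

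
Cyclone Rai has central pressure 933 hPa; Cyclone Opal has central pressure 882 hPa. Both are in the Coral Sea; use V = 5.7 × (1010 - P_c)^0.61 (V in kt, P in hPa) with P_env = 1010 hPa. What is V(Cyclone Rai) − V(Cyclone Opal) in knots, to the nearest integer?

Cyclone Rai: ΔP = 77; V ≈ 5.7 × 77^0.61 ≈ 80.66 kt.
Cyclone Opal: ΔP = 128; V ≈ 5.7 × 128^0.61 ≈ 109.97 kt.
Difference ≈ 80.66 − 109.97 = -29.31 → -29 kt.

-29 kt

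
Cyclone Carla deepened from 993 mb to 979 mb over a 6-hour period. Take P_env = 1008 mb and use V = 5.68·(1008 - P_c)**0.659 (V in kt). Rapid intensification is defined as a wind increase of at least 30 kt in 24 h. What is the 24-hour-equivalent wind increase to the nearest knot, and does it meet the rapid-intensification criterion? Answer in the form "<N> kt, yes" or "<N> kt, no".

V₁: ΔP = 15, V ≈ 5.68 × 15^0.659 ≈ 33.84 kt.
V₂: ΔP = 29, V ≈ 5.68 × 29^0.659 ≈ 52.25 kt.
ΔV over 6 h = 18.41 kt → 24 h equivalent = 18.41 × 24/6 ≈ 73.64 kt.
74 kt ≥ 30 kt ⇒ rapid intensification.

74 kt, yes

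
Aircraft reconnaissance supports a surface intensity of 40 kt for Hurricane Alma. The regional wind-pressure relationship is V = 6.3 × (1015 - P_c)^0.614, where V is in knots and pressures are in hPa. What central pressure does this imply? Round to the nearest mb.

ΔP = (V / 6.3)^(1/0.614) = (40/6.3)^1.629.
40/6.3 = 6.349; 6.349^1.629 ≈ 20.29 mb.
P_c = 1015 − 20.29 = 994.71 ≈ 995 mb.

995 mb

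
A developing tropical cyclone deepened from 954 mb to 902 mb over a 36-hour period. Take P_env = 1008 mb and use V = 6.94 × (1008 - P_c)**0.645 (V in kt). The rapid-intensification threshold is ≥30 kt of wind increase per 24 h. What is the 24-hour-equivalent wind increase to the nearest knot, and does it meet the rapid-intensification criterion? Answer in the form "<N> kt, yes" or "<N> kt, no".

33 kt, yes

V₁: ΔP = 54, V ≈ 6.94 × 54^0.645 ≈ 90.94 kt.
V₂: ΔP = 106, V ≈ 6.94 × 106^0.645 ≈ 140.50 kt.
ΔV over 36 h = 49.56 kt → 24 h equivalent = 49.56 × 24/36 ≈ 33.04 kt.
33 kt ≥ 30 kt ⇒ rapid intensification.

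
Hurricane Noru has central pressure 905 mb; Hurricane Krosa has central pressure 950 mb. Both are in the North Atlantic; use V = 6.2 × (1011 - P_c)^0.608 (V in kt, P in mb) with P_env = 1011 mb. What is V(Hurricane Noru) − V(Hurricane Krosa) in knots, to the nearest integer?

30 kt

Hurricane Noru: ΔP = 106; V ≈ 6.2 × 106^0.608 ≈ 105.63 kt.
Hurricane Krosa: ΔP = 61; V ≈ 6.2 × 61^0.608 ≈ 75.49 kt.
Difference ≈ 105.63 − 75.49 = 30.14 → 30 kt.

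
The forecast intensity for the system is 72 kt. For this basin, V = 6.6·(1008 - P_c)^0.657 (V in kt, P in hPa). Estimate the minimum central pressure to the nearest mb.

970 mb

ΔP = (V / 6.6)^(1/0.657) = (72/6.6)^1.522.
72/6.6 = 10.909; 10.909^1.522 ≈ 37.98 mb.
P_c = 1008 − 37.98 = 970.02 ≈ 970 mb.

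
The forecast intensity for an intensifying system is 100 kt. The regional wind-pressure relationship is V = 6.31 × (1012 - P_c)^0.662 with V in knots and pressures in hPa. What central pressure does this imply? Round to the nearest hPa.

ΔP = (V / 6.31)^(1/0.662) = (100/6.31)^1.511.
100/6.31 = 15.848; 15.848^1.511 ≈ 64.96 hPa.
P_c = 1012 − 64.96 = 947.04 ≈ 947 hPa.

947 hPa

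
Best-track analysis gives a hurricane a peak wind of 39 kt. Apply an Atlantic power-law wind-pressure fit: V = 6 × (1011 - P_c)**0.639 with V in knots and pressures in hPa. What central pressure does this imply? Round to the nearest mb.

ΔP = (V / 6)^(1/0.639) = (39/6)^1.565.
39/6 = 6.500; 6.500^1.565 ≈ 18.71 mb.
P_c = 1011 − 18.71 = 992.29 ≈ 992 mb.

992 mb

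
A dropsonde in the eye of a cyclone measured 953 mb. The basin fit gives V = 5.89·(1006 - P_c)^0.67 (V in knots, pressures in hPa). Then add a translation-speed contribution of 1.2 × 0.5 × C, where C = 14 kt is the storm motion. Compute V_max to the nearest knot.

ΔP = 1006 − 953 = 53 mb.
53^0.67 ≈ 14.298.
V ≈ 5.89 × 14.298 ≈ 84.2 kt.
Translation term: 1.2 × 0.5 × 14 = 8.4 kt.
Corrected V ≈ 92.6 kt → 93 kt.

93 kt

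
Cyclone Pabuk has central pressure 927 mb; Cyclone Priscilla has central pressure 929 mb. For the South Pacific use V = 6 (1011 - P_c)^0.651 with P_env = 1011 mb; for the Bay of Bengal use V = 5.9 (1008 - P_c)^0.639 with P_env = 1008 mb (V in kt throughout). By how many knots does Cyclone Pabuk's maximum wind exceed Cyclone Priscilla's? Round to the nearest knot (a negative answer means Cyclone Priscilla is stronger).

11 kt

Cyclone Pabuk: ΔP = 84; V ≈ 6 × 84^0.651 ≈ 107.36 kt.
Cyclone Priscilla: ΔP = 79; V ≈ 5.9 × 79^0.639 ≈ 96.26 kt.
Difference ≈ 107.36 − 96.26 = 11.10 → 11 kt.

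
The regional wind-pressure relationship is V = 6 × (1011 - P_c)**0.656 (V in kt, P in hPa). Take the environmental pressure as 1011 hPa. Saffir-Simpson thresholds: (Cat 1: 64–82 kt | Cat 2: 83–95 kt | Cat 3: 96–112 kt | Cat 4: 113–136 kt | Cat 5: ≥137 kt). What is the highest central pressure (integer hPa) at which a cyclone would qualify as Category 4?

Category 4 begins at V = 113 kt.
Required ΔP = (113/6)^(1/0.656) = 18.833^1.524 ≈ 87.80 hPa.
P_c ≤ 1011 − 87.80 = 923.20, so the highest integer P_c is 923 hPa.

923 hPa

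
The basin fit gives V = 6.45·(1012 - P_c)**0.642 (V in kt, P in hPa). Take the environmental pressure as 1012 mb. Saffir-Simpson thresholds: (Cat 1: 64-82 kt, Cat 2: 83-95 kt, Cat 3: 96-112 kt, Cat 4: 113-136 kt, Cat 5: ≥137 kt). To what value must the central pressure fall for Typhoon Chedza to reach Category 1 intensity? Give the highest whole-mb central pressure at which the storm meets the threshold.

Category 1 begins at V = 64 kt.
Required ΔP = (64/6.45)^(1/0.642) = 9.922^1.558 ≈ 35.68 mb.
P_c ≤ 1012 − 35.68 = 976.32, so the highest integer P_c is 976 mb.

976 mb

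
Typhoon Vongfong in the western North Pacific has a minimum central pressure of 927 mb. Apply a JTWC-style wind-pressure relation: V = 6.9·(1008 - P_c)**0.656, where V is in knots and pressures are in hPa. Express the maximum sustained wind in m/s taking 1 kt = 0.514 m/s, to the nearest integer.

ΔP = 1008 − 927 = 81 mb.
V ≈ 6.9 × 81^0.656 = 6.9 × 17.863 ≈ 123.258 kt.
123.258 × 0.514 ≈ 63.35 m/s → 63 m/s.

63 m/s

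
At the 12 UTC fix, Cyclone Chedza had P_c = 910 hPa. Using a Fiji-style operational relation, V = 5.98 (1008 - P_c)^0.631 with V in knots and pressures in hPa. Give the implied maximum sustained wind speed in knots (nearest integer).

ΔP = 1008 − 910 = 98 hPa.
98^0.631 ≈ 18.049.
V ≈ 5.98 × 18.049 ≈ 107.9 kt.

108 kt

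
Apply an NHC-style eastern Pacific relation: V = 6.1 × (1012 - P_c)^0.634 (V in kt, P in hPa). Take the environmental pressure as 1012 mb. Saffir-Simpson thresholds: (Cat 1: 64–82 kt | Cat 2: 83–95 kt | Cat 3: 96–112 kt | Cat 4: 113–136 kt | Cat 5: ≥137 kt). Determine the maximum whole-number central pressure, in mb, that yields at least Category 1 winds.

Category 1 begins at V = 64 kt.
Required ΔP = (64/6.1)^(1/0.634) = 10.492^1.577 ≈ 40.75 mb.
P_c ≤ 1012 − 40.75 = 971.25, so the highest integer P_c is 971 mb.

971 mb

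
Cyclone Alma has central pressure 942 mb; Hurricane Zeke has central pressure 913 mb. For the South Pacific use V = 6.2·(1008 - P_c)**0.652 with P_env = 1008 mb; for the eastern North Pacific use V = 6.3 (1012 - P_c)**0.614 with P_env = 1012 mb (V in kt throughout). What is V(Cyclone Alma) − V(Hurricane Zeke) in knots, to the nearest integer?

-11 kt

Cyclone Alma: ΔP = 66; V ≈ 6.2 × 66^0.652 ≈ 95.22 kt.
Hurricane Zeke: ΔP = 99; V ≈ 6.3 × 99^0.614 ≈ 105.84 kt.
Difference ≈ 95.22 − 105.84 = -10.62 → -11 kt.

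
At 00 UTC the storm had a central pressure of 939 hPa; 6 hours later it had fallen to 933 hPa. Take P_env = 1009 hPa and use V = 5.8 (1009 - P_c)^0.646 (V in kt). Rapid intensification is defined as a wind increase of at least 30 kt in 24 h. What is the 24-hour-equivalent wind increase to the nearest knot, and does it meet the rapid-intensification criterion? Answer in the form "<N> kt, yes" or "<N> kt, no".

20 kt, no

V₁: ΔP = 70, V ≈ 5.8 × 70^0.646 ≈ 90.23 kt.
V₂: ΔP = 76, V ≈ 5.8 × 76^0.646 ≈ 95.16 kt.
ΔV over 6 h = 4.93 kt → 24 h equivalent = 4.93 × 24/6 ≈ 19.72 kt.
20 kt < 30 kt ⇒ not rapid intensification.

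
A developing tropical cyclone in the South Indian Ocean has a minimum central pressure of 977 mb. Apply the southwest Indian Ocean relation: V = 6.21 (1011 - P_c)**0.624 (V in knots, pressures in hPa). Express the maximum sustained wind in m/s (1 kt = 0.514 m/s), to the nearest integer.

29 m/s

ΔP = 1011 − 977 = 34 mb.
V ≈ 6.21 × 34^0.624 = 6.21 × 9.029 ≈ 56.071 kt.
56.071 × 0.514 ≈ 28.82 m/s → 29 m/s.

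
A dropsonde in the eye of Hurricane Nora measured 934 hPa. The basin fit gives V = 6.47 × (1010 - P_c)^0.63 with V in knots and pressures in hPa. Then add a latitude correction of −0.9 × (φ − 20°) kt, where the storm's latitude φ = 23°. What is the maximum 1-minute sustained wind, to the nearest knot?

ΔP = 1010 − 934 = 76 hPa.
76^0.63 ≈ 15.308.
V ≈ 6.47 × 15.308 ≈ 99.0 kt.
Latitude correction: −0.9 × (23 − 20) = -2.7 kt.
Corrected V ≈ 96.3 kt → 96 kt.

96 kt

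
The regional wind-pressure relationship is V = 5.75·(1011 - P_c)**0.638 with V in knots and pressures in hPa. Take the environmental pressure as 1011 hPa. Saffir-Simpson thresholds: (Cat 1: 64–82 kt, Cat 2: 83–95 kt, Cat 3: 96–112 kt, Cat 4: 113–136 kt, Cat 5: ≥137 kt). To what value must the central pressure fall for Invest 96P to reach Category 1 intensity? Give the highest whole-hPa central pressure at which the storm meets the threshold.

Category 1 begins at V = 64 kt.
Required ΔP = (64/5.75)^(1/0.638) = 11.130^1.567 ≈ 43.68 hPa.
P_c ≤ 1011 − 43.68 = 967.32, so the highest integer P_c is 967 hPa.

967 hPa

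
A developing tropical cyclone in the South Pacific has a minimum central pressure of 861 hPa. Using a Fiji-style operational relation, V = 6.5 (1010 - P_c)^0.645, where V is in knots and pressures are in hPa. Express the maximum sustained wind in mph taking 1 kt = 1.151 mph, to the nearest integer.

ΔP = 1010 − 861 = 149 hPa.
V ≈ 6.5 × 149^0.645 = 6.5 × 25.218 ≈ 163.915 kt.
163.915 × 1.151 ≈ 188.67 mph → 189 mph.

189 mph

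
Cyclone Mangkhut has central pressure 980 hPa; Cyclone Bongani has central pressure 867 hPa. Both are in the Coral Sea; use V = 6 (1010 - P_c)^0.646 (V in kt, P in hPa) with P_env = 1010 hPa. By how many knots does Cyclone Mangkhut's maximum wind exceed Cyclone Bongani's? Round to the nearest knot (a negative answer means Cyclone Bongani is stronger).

-94 kt

Cyclone Mangkhut: ΔP = 30; V ≈ 6 × 30^0.646 ≈ 54.00 kt.
Cyclone Bongani: ΔP = 143; V ≈ 6 × 143^0.646 ≈ 148.08 kt.
Difference ≈ 54.00 − 148.08 = -94.08 → -94 kt.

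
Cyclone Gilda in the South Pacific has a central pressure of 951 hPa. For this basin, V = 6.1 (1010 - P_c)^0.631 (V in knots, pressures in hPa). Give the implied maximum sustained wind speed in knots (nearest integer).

ΔP = 1010 − 951 = 59 hPa.
59^0.631 ≈ 13.104.
V ≈ 6.1 × 13.104 ≈ 79.9 kt.

80 kt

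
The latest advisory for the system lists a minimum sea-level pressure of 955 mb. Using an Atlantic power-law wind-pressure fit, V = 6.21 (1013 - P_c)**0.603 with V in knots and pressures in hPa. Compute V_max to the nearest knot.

ΔP = 1013 − 955 = 58 mb.
58^0.603 ≈ 11.570.
V ≈ 6.21 × 11.570 ≈ 71.9 kt.

72 kt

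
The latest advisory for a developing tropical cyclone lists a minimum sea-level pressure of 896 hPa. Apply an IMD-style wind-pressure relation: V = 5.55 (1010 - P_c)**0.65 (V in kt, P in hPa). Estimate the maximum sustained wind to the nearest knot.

121 kt

ΔP = 1010 − 896 = 114 hPa.
114^0.65 ≈ 21.726.
V ≈ 5.55 × 21.726 ≈ 120.6 kt.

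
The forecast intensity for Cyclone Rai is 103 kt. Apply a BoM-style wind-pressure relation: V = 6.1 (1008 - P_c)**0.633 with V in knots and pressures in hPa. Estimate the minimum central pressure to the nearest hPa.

ΔP = (V / 6.1)^(1/0.633) = (103/6.1)^1.580.
103/6.1 = 16.885; 16.885^1.580 ≈ 86.93 hPa.
P_c = 1008 − 86.93 = 921.07 ≈ 921 hPa.

921 hPa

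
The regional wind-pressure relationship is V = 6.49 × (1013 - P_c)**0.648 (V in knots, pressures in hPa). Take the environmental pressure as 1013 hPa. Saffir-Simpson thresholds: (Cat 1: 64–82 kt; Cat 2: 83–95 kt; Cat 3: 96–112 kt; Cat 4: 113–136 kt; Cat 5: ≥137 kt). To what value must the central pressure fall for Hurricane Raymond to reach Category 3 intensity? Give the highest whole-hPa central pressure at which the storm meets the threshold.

949 hPa

Category 3 begins at V = 96 kt.
Required ΔP = (96/6.49)^(1/0.648) = 14.792^1.543 ≈ 63.91 hPa.
P_c ≤ 1013 − 63.91 = 949.09, so the highest integer P_c is 949 hPa.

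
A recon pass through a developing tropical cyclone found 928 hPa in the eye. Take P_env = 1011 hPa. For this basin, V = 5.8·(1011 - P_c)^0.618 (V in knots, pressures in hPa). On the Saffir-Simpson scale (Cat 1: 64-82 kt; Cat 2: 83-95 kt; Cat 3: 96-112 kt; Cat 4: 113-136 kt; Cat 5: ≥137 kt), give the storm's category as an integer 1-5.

ΔP = 1011 − 928 = 83 hPa.
V ≈ 5.8 × 83^0.618 = 5.8 × 15.35 ≈ 89 kt.
89 kt falls in the Category 2 band.

2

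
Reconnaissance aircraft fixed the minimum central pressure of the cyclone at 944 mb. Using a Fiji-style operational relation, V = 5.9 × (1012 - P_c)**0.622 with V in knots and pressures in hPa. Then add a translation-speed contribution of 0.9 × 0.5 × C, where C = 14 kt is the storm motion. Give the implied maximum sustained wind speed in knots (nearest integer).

ΔP = 1012 − 944 = 68 mb.
68^0.622 ≈ 13.798.
V ≈ 5.9 × 13.798 ≈ 81.4 kt.
Translation term: 0.9 × 0.5 × 14 = 6.3 kt.
Corrected V ≈ 87.7 kt → 88 kt.

88 kt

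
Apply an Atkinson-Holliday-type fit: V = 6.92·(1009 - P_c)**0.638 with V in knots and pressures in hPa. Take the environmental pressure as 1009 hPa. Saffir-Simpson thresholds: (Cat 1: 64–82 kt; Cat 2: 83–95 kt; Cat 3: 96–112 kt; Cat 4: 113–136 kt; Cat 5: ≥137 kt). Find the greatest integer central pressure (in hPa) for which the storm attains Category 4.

929 hPa

Category 4 begins at V = 113 kt.
Required ΔP = (113/6.92)^(1/0.638) = 16.329^1.567 ≈ 79.65 hPa.
P_c ≤ 1009 − 79.65 = 929.35, so the highest integer P_c is 929 hPa.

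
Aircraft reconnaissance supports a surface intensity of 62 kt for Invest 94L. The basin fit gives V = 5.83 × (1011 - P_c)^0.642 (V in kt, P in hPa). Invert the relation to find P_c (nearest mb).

ΔP = (V / 5.83)^(1/0.642) = (62/5.83)^1.558.
62/5.83 = 10.635; 10.635^1.558 ≈ 39.74 mb.
P_c = 1011 − 39.74 = 971.26 ≈ 971 mb.

971 mb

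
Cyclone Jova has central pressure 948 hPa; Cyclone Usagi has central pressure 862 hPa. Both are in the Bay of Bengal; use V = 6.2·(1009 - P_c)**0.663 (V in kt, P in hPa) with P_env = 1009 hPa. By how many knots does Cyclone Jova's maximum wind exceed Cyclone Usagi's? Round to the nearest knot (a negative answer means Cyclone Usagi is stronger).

-75 kt

Cyclone Jova: ΔP = 61; V ≈ 6.2 × 61^0.663 ≈ 94.64 kt.
Cyclone Usagi: ΔP = 147; V ≈ 6.2 × 147^0.663 ≈ 169.56 kt.
Difference ≈ 94.64 − 169.56 = -74.92 → -75 kt.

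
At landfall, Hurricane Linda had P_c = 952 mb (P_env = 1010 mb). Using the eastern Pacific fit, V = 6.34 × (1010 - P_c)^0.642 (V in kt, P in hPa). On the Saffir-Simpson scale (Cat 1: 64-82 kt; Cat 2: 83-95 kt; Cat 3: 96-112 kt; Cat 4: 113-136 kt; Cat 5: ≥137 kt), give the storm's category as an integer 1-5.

ΔP = 1010 − 952 = 58 mb.
V ≈ 6.34 × 58^0.642 = 6.34 × 13.56 ≈ 86 kt.
86 kt falls in the Category 2 band.

2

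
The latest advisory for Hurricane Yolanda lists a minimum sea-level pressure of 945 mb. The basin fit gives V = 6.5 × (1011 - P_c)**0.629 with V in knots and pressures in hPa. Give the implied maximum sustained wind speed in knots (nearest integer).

ΔP = 1011 − 945 = 66 mb.
66^0.629 ≈ 13.947.
V ≈ 6.5 × 13.947 ≈ 90.7 kt.

91 kt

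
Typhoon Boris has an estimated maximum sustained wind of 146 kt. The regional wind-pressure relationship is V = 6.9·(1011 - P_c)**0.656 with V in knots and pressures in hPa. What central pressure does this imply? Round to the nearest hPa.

906 hPa

ΔP = (V / 6.9)^(1/0.656) = (146/6.9)^1.524.
146/6.9 = 21.159; 21.159^1.524 ≈ 104.85 hPa.
P_c = 1011 − 104.85 = 906.15 ≈ 906 hPa.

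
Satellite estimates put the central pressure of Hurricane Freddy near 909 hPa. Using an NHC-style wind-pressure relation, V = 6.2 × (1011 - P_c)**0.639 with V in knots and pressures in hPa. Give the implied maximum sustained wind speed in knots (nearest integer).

ΔP = 1011 − 909 = 102 hPa.
102^0.639 ≈ 19.209.
V ≈ 6.2 × 19.209 ≈ 119.1 kt.

119 kt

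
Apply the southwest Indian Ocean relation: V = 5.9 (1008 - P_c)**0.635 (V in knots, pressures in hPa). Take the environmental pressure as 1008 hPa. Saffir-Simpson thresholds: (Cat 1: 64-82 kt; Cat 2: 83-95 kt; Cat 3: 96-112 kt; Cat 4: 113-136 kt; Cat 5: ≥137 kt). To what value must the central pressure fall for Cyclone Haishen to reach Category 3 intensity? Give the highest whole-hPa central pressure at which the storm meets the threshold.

927 hPa

Category 3 begins at V = 96 kt.
Required ΔP = (96/5.9)^(1/0.635) = 16.271^1.575 ≈ 80.86 hPa.
P_c ≤ 1008 − 80.86 = 927.14, so the highest integer P_c is 927 hPa.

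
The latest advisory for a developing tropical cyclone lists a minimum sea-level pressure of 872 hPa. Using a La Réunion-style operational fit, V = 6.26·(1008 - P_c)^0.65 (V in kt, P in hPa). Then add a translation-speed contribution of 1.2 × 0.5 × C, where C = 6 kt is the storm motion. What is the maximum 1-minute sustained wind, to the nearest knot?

156 kt

ΔP = 1008 − 872 = 136 hPa.
136^0.65 ≈ 24.367.
V ≈ 6.26 × 24.367 ≈ 152.5 kt.
Translation term: 1.2 × 0.5 × 6 = 3.6 kt.
Corrected V ≈ 156.1 kt → 156 kt.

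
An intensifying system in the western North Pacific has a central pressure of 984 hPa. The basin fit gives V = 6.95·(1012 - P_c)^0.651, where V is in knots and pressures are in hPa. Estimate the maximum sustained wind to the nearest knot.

61 kt

ΔP = 1012 − 984 = 28 hPa.
28^0.651 ≈ 8.752.
V ≈ 6.95 × 8.752 ≈ 60.8 kt.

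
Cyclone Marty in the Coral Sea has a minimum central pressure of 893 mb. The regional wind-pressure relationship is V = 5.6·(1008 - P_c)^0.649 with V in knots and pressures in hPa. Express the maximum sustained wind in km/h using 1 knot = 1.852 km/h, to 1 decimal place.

ΔP = 1008 − 893 = 115 mb.
V ≈ 5.6 × 115^0.649 = 5.6 × 21.747 ≈ 121.781 kt.
121.781 × 1.852 ≈ 225.54 km/h → 225.5 km/h.

225.5 km/h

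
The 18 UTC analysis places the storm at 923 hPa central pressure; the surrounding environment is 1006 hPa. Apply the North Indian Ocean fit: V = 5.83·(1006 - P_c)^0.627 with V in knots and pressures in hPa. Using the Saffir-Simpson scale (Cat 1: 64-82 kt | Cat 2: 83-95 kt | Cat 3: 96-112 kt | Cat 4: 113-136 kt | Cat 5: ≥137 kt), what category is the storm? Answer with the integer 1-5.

2

ΔP = 1006 − 923 = 83 hPa.
V ≈ 5.83 × 83^0.627 = 5.83 × 15.97 ≈ 93 kt.
93 kt falls in the Category 2 band.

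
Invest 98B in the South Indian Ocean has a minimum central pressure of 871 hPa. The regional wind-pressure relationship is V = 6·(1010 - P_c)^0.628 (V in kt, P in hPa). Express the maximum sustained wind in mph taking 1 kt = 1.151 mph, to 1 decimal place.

153.1 mph

ΔP = 1010 − 871 = 139 hPa.
V ≈ 6 × 139^0.628 = 6 × 22.172 ≈ 133.035 kt.
133.035 × 1.151 ≈ 153.12 mph → 153.1 mph.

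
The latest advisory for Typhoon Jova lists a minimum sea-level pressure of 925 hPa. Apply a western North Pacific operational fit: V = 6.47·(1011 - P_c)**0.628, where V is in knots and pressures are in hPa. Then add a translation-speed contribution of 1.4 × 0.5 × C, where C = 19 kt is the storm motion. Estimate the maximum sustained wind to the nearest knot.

119 kt

ΔP = 1011 − 925 = 86 hPa.
86^0.628 ≈ 16.401.
V ≈ 6.47 × 16.401 ≈ 106.1 kt.
Translation term: 1.4 × 0.5 × 19 = 13.3 kt.
Corrected V ≈ 119.4 kt → 119 kt.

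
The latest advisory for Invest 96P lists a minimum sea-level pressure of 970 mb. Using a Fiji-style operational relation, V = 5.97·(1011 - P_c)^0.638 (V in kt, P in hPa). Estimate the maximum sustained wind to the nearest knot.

ΔP = 1011 − 970 = 41 mb.
41^0.638 ≈ 10.689.
V ≈ 5.97 × 10.689 ≈ 63.8 kt.

64 kt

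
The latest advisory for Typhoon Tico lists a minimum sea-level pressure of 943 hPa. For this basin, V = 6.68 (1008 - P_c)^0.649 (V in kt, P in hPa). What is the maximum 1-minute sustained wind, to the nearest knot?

100 kt

ΔP = 1008 − 943 = 65 hPa.
65^0.649 ≈ 15.017.
V ≈ 6.68 × 15.017 ≈ 100.3 kt.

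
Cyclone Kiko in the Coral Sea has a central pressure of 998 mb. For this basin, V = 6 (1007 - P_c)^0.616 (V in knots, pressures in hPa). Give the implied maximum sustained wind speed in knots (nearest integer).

ΔP = 1007 − 998 = 9 mb.
9^0.616 ≈ 3.871.
V ≈ 6 × 3.871 ≈ 23.2 kt.

23 kt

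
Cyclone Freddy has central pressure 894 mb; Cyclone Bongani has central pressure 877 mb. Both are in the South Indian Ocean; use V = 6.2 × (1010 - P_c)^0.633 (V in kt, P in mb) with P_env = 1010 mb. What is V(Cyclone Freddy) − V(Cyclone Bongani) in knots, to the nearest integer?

Cyclone Freddy: ΔP = 116; V ≈ 6.2 × 116^0.633 ≈ 125.66 kt.
Cyclone Bongani: ΔP = 133; V ≈ 6.2 × 133^0.633 ≈ 137.02 kt.
Difference ≈ 125.66 − 137.02 = -11.36 → -11 kt.

-11 kt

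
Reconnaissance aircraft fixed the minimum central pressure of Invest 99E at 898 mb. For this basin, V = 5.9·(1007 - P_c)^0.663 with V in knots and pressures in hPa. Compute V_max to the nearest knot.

132 kt

ΔP = 1007 − 898 = 109 mb.
109^0.663 ≈ 22.429.
V ≈ 5.9 × 22.429 ≈ 132.3 kt.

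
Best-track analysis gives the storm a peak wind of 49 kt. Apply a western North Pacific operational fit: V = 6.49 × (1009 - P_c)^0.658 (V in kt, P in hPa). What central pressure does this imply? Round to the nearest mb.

987 mb

ΔP = (V / 6.49)^(1/0.658) = (49/6.49)^1.520.
49/6.49 = 7.550; 7.550^1.520 ≈ 21.59 mb.
P_c = 1009 − 21.59 = 987.41 ≈ 987 mb.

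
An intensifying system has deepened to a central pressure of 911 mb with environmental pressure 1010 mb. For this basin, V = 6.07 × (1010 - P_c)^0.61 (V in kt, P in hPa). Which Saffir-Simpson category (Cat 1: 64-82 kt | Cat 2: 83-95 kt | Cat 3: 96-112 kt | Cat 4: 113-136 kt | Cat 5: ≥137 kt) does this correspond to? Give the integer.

3

ΔP = 1010 − 911 = 99 mb.
V ≈ 6.07 × 99^0.61 = 6.07 × 16.49 ≈ 100 kt.
100 kt falls in the Category 3 band.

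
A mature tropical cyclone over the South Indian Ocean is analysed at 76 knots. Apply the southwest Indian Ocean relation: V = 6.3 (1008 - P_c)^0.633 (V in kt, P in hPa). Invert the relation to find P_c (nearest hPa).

ΔP = (V / 6.3)^(1/0.633) = (76/6.3)^1.580.
76/6.3 = 12.063; 12.063^1.580 ≈ 51.11 hPa.
P_c = 1008 − 51.11 = 956.89 ≈ 957 hPa.

957 hPa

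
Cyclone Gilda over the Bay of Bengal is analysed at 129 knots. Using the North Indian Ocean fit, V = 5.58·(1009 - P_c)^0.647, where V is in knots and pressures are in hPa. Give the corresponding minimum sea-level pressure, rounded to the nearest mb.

881 mb

ΔP = (V / 5.58)^(1/0.647) = (129/5.58)^1.546.
129/5.58 = 23.118; 23.118^1.546 ≈ 128.27 mb.
P_c = 1009 − 128.27 = 880.73 ≈ 881 mb.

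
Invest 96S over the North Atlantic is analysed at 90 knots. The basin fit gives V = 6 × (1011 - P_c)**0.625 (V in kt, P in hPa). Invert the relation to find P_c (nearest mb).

ΔP = (V / 6)^(1/0.625) = (90/6)^1.600.
90/6 = 15.000; 15.000^1.600 ≈ 76.16 mb.
P_c = 1011 − 76.16 = 934.84 ≈ 935 mb.

935 mb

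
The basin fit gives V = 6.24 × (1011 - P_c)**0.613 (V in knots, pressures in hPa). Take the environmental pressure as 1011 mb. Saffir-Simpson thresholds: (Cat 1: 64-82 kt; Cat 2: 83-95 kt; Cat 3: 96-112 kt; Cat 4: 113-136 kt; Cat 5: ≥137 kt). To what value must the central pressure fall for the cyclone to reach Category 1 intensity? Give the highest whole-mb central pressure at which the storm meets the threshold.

966 mb

Category 1 begins at V = 64 kt.
Required ΔP = (64/6.24)^(1/0.613) = 10.256^1.631 ≈ 44.59 mb.
P_c ≤ 1011 − 44.59 = 966.41, so the highest integer P_c is 966 mb.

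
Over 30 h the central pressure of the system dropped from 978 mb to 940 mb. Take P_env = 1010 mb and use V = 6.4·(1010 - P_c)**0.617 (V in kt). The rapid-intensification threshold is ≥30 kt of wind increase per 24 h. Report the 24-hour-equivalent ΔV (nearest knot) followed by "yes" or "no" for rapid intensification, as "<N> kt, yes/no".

27 kt, no

V₁: ΔP = 32, V ≈ 6.4 × 32^0.617 ≈ 54.31 kt.
V₂: ΔP = 70, V ≈ 6.4 × 70^0.617 ≈ 88.02 kt.
ΔV over 30 h = 33.71 kt → 24 h equivalent = 33.71 × 24/30 ≈ 26.97 kt.
27 kt < 30 kt ⇒ not rapid intensification.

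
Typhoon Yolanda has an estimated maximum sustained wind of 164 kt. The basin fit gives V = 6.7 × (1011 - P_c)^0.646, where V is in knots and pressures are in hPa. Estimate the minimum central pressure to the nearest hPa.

870 hPa

ΔP = (V / 6.7)^(1/0.646) = (164/6.7)^1.548.
164/6.7 = 24.478; 24.478^1.548 ≈ 141.19 hPa.
P_c = 1011 − 141.19 = 869.81 ≈ 870 hPa.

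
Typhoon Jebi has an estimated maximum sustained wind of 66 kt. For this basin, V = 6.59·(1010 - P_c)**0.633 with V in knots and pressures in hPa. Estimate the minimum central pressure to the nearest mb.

972 mb

ΔP = (V / 6.59)^(1/0.633) = (66/6.59)^1.580.
66/6.59 = 10.015; 10.015^1.580 ≈ 38.09 mb.
P_c = 1010 − 38.09 = 971.91 ≈ 972 mb.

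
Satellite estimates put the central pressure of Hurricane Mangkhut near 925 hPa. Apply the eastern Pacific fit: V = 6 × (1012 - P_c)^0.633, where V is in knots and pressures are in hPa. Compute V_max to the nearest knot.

101 kt

ΔP = 1012 − 925 = 87 hPa.
87^0.633 ≈ 16.893.
V ≈ 6 × 16.893 ≈ 101.4 kt.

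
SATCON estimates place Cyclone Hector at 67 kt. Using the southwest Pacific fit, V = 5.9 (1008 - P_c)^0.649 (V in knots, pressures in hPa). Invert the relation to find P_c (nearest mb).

966 mb

ΔP = (V / 5.9)^(1/0.649) = (67/5.9)^1.541.
67/5.9 = 11.356; 11.356^1.541 ≈ 42.26 mb.
P_c = 1008 − 42.26 = 965.74 ≈ 966 mb.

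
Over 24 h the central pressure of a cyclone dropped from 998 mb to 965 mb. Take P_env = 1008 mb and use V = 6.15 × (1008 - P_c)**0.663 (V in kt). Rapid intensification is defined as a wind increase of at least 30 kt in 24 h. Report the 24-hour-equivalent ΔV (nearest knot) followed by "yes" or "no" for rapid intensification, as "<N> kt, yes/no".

V₁: ΔP = 10, V ≈ 6.15 × 10^0.663 ≈ 28.31 kt.
V₂: ΔP = 43, V ≈ 6.15 × 43^0.663 ≈ 74.45 kt.
ΔV over 24 h = 46.14 kt → 24 h equivalent = 46.14 × 24/24 ≈ 46.14 kt.
46 kt ≥ 30 kt ⇒ rapid intensification.

46 kt, yes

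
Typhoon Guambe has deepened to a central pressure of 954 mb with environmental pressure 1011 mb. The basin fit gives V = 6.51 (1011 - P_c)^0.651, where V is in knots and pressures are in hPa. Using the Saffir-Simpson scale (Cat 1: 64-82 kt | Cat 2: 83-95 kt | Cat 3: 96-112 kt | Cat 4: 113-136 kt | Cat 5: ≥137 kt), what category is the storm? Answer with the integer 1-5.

ΔP = 1011 − 954 = 57 mb.
V ≈ 6.51 × 57^0.651 = 6.51 × 13.90 ≈ 91 kt.
91 kt falls in the Category 2 band.

2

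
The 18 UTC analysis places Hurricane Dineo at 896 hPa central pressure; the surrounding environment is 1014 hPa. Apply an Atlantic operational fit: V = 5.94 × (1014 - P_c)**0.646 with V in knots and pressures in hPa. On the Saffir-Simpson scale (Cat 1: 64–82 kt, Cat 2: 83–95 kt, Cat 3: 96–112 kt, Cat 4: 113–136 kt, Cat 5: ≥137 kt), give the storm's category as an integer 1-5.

4

ΔP = 1014 − 896 = 118 hPa.
V ≈ 5.94 × 118^0.646 = 5.94 × 21.80 ≈ 129 kt.
129 kt falls in the Category 4 band.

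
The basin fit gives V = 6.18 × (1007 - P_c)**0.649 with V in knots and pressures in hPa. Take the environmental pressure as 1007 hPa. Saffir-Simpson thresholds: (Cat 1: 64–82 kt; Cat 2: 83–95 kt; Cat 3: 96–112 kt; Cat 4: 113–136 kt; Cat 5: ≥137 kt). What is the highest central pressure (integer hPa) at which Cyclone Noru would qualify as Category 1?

970 hPa

Category 1 begins at V = 64 kt.
Required ΔP = (64/6.18)^(1/0.649) = 10.356^1.541 ≈ 36.66 hPa.
P_c ≤ 1007 − 36.66 = 970.34, so the highest integer P_c is 970 hPa.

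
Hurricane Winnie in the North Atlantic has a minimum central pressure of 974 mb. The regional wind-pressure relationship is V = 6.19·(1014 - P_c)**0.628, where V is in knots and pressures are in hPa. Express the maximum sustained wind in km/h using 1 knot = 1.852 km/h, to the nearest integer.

116 km/h

ΔP = 1014 − 974 = 40 mb.
V ≈ 6.19 × 40^0.628 = 6.19 × 10.141 ≈ 62.775 kt.
62.775 × 1.852 ≈ 116.26 km/h → 116 km/h.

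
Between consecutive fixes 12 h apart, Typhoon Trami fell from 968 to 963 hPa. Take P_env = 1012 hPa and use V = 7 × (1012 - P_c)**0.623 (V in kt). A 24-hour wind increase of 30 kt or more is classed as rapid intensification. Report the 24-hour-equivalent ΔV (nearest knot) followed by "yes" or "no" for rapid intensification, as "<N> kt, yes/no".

10 kt, no

V₁: ΔP = 44, V ≈ 7 × 44^0.623 ≈ 73.96 kt.
V₂: ΔP = 49, V ≈ 7 × 49^0.623 ≈ 79.08 kt.
ΔV over 12 h = 5.12 kt → 24 h equivalent = 5.12 × 24/12 ≈ 10.24 kt.
10 kt < 30 kt ⇒ not rapid intensification.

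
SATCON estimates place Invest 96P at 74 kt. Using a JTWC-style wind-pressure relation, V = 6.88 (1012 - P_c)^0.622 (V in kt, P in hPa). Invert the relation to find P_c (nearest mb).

ΔP = (V / 6.88)^(1/0.622) = (74/6.88)^1.608.
74/6.88 = 10.756; 10.756^1.608 ≈ 45.56 mb.
P_c = 1012 − 45.56 = 966.44 ≈ 966 mb.

966 mb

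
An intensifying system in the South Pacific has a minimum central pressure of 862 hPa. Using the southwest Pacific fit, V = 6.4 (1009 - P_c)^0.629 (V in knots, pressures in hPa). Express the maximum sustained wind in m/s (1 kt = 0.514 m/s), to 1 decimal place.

75.9 m/s

ΔP = 1009 − 862 = 147 hPa.
V ≈ 6.4 × 147^0.629 = 6.4 × 23.080 ≈ 147.714 kt.
147.714 × 0.514 ≈ 75.93 m/s → 75.9 m/s.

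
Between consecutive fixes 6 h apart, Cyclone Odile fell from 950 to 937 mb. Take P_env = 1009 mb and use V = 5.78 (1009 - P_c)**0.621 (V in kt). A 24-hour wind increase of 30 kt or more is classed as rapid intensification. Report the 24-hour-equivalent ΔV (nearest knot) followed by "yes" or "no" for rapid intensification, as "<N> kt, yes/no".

38 kt, yes

V₁: ΔP = 59, V ≈ 5.78 × 59^0.621 ≈ 72.72 kt.
V₂: ΔP = 72, V ≈ 5.78 × 72^0.621 ≈ 82.29 kt.
ΔV over 6 h = 9.57 kt → 24 h equivalent = 9.57 × 24/6 ≈ 38.28 kt.
38 kt ≥ 30 kt ⇒ rapid intensification.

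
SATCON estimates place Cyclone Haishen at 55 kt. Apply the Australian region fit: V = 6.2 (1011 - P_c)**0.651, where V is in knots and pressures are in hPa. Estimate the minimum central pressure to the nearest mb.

982 mb

ΔP = (V / 6.2)^(1/0.651) = (55/6.2)^1.536.
55/6.2 = 8.871; 8.871^1.536 ≈ 28.59 mb.
P_c = 1011 − 28.59 = 982.41 ≈ 982 mb.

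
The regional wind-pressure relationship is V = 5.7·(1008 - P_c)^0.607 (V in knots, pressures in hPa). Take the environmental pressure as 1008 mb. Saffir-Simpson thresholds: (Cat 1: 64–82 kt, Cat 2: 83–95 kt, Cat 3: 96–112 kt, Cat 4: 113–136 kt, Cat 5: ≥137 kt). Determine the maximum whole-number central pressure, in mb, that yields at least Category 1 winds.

Category 1 begins at V = 64 kt.
Required ΔP = (64/5.7)^(1/0.607) = 11.228^1.647 ≈ 53.74 mb.
P_c ≤ 1008 − 53.74 = 954.26, so the highest integer P_c is 954 mb.

954 mb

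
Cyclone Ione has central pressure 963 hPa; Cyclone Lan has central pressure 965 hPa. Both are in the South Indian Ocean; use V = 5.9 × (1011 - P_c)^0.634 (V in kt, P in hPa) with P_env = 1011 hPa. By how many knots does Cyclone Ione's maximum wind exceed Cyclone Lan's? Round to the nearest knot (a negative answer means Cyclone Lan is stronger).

Cyclone Ione: ΔP = 48; V ≈ 5.9 × 48^0.634 ≈ 68.67 kt.
Cyclone Lan: ΔP = 46; V ≈ 5.9 × 46^0.634 ≈ 66.84 kt.
Difference ≈ 68.67 − 66.84 = 1.83 → 2 kt.

2 kt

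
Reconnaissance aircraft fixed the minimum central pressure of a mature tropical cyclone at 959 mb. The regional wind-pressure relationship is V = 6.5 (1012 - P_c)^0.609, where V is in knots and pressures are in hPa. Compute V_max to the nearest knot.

73 kt

ΔP = 1012 − 959 = 53 mb.
53^0.609 ≈ 11.222.
V ≈ 6.5 × 11.222 ≈ 72.9 kt.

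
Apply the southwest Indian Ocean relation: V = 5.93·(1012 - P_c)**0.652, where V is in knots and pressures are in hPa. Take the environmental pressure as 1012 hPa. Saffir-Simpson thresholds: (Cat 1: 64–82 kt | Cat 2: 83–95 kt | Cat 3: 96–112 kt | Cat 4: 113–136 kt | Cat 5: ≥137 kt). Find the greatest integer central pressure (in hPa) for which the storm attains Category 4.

Category 4 begins at V = 113 kt.
Required ΔP = (113/5.93)^(1/0.652) = 19.056^1.534 ≈ 91.88 hPa.
P_c ≤ 1012 − 91.88 = 920.12, so the highest integer P_c is 920 hPa.

920 hPa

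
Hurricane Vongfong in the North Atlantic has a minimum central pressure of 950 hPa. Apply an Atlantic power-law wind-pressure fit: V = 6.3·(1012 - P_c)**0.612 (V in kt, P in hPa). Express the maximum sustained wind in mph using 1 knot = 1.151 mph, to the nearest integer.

ΔP = 1012 − 950 = 62 hPa.
V ≈ 6.3 × 62^0.612 = 6.3 × 12.501 ≈ 78.756 kt.
78.756 × 1.151 ≈ 90.65 mph → 91 mph.

91 mph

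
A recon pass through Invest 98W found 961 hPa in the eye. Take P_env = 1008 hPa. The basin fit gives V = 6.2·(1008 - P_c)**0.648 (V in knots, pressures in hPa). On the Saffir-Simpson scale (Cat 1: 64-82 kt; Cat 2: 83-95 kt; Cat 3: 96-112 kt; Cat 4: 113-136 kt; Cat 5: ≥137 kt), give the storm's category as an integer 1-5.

ΔP = 1008 − 961 = 47 hPa.
V ≈ 6.2 × 47^0.648 = 6.2 × 12.12 ≈ 75 kt.
75 kt falls in the Category 1 band.

1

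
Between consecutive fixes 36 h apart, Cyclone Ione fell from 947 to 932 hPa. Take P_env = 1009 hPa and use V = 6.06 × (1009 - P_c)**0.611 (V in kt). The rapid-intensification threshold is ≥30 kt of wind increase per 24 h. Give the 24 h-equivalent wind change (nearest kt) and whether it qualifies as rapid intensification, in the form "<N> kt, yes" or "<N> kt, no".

7 kt, no

V₁: ΔP = 62, V ≈ 6.06 × 62^0.611 ≈ 75.44 kt.
V₂: ΔP = 77, V ≈ 6.06 × 77^0.611 ≈ 86.12 kt.
ΔV over 36 h = 10.68 kt → 24 h equivalent = 10.68 × 24/36 ≈ 7.12 kt.
7 kt < 30 kt ⇒ not rapid intensification.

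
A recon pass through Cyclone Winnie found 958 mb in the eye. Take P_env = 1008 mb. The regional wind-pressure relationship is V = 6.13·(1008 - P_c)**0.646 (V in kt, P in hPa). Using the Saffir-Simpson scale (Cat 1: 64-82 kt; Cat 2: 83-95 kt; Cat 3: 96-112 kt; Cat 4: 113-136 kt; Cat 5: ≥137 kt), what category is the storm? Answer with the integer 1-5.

1

ΔP = 1008 − 958 = 50 mb.
V ≈ 6.13 × 50^0.646 = 6.13 × 12.52 ≈ 77 kt.
77 kt falls in the Category 1 band.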